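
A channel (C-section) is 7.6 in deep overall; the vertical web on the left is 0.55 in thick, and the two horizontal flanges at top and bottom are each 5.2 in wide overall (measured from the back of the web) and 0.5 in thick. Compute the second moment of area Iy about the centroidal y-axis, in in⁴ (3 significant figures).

Iy ≈ 23.4 in⁴

Split into non-overlapping primitives; take the origin at the lower-left of the bounding box.
Web: 0.55 × 7.6, A = 4.18 in², x = 0.275 in, Ī = 0.10537 in⁴.
Top flange (beyond web): 4.65 × 0.5, A = 2.325 in², x = 2.875 in, Ī = 4.1894 in⁴.
Bottom flange (beyond web): 4.65 × 0.5, A = 2.325 in², x = 2.875 in, Ī = 4.1894 in⁴.
Centroid: x̄ = ΣA·x / ΣA = 1.6442 in.
Transfer each piece to the centroidal y-axis using Ī + A·d² with d = x − 1.6442:
  web: d = -1.3692 in → contributes +7.9416 in⁴
  top flange (beyond web): d = 1.2308 in → contributes +7.7115 in⁴
  bottom flange (beyond web): d = 1.2308 in → contributes +7.7115 in⁴
Total I = 23.365 in⁴.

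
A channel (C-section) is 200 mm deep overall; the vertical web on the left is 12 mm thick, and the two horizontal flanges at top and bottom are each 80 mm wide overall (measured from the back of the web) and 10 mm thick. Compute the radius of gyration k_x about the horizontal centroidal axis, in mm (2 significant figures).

k_x ≈ 73 mm

Decompose the section into non-overlapping parts with the origin at the bottom-left of its bounding rectangle.
Web: 12 × 200, A = 2 400 mm², y = 100 mm, Ī = 8 000 000 mm⁴.
Top flange (beyond web): 68 × 10, A = 680 mm², y = 195 mm, Ī = 5 667 mm⁴.
Bottom flange (beyond web): 68 × 10, A = 680 mm², y = 5 mm, Ī = 5 667 mm⁴.
By symmetry the centroid is at mid-height, ȳ = 100 mm.
Transfer each piece to the horizontal centroidal axis using Ī + A·d² with d = y − 100:
  web: d = 0 mm → contributes +8 000 000 mm⁴
  top flange (beyond web): d = 95 mm → contributes +6 142 667 mm⁴
  bottom flange (beyond web): d = -95 mm → contributes +6 142 667 mm⁴
Total I = 20 285 333 mm⁴.
Radius of gyration: k = √(I/A) = √(20 285 333 / 3 760) = 73.45 mm.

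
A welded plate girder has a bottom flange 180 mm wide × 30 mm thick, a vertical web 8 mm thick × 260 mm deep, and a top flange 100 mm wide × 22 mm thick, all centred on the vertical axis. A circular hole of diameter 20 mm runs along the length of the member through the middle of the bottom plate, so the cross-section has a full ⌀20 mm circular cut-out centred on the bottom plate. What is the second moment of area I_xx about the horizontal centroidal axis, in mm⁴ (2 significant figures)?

Break the section into simple shapes (no overlaps), measuring from the bottom-left corner of the bounding box.
Bottom plate: 180 × 30, A = 5 400 mm², y = 15 mm, Ī = 405 000 mm⁴.
Web plate: 8 × 260, A = 2 080 mm², y = 160 mm, Ī = 11 717 333 mm⁴.
Top plate: 100 × 22, A = 2 200 mm², y = 301 mm, Ī = 88 733 mm⁴.
Hole (subtracted): ⌀20, A = 314.2 mm², y = 15 mm, Ī = 7 854 mm⁴.
Centroid: ȳ = ΣA·y / ΣA = 114.4 mm.
Transfer each piece to the horizontal centroidal axis using Ī + A·d² with d = y − 114.4:
  bottom plate: d = -99.38 mm → contributes +53 740 083 mm⁴
  web plate: d = 45.62 mm → contributes +16 045 736 mm⁴
  top plate: d = 186.6 mm → contributes +76 706 193 mm⁴
  hole: d = -99.38 mm → contributes −3 110 763 mm⁴
Total I = 143 381 248 mm⁴.

I_xx ≈ 1.4 × 10⁸ mm⁴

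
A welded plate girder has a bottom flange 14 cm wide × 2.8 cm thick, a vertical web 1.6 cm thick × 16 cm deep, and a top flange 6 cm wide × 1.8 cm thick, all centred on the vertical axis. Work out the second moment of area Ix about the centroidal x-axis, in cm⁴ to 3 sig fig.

Ix ≈ 3910 cm⁴

Decompose the section into non-overlapping parts with the origin at the bottom-left of its bounding rectangle.
Bottom plate: 14 × 2.8, A = 39.2 cm², y = 1.4 cm, Ī = 25.611 cm⁴.
Web plate: 1.6 × 16, A = 25.6 cm², y = 10.8 cm, Ī = 546.13 cm⁴.
Top plate: 6 × 1.8, A = 10.8 cm², y = 19.7 cm, Ī = 2.916 cm⁴.
Centroid: ȳ = ΣA·y / ΣA = 7.1974 cm.
Transfer each piece to the centroidal x-axis using Ī + A·d² with d = y − 7.1974:
  bottom plate: d = -5.7974 cm → contributes +1343.1 cm⁴
  web plate: d = 3.6026 cm → contributes +878.4 cm⁴
  top plate: d = 12.503 cm → contributes +1691.1 cm⁴
Total I = 3912.6 cm⁴.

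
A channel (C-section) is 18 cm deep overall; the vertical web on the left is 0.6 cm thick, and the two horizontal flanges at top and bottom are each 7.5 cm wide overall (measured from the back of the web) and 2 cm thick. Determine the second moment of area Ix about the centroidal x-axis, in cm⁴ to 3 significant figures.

Ix ≈ 2070 cm⁴

Treat the section as a set of non-overlapping primitives; coordinates are from the bounding-box lower-left.
Web: 0.6 × 18, A = 10.8 cm², y = 9 cm, Ī = 291.6 cm⁴.
Top flange (beyond web): 6.9 × 2, A = 13.8 cm², y = 17 cm, Ī = 4.6 cm⁴.
Bottom flange (beyond web): 6.9 × 2, A = 13.8 cm², y = 1 cm, Ī = 4.6 cm⁴.
By symmetry the centroid is at mid-height, ȳ = 9 cm.
Transfer each piece to the centroidal x-axis using Ī + A·d² with d = y − 9:
  web: d = 0 cm → contributes +291.6 cm⁴
  top flange (beyond web): d = 8 cm → contributes +887.8 cm⁴
  bottom flange (beyond web): d = -8 cm → contributes +887.8 cm⁴
Total I = 2067.2 cm⁴.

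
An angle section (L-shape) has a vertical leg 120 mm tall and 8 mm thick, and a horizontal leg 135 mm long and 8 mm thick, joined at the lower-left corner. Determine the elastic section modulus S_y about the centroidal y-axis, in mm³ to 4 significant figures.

Split into non-overlapping primitives; take the origin at the lower-left of the bounding box.
Vertical leg: 8 × 120, A = 960 mm², x = 4 mm, Ī = 5 120 mm⁴.
Horizontal leg (remainder): 127 × 8, A = 1 016 mm², x = 71.5 mm, Ī = 1 365 589 mm⁴.
Centroid: x̄ = ΣA·x / ΣA = 38.7065 mm.
Transfer each piece to the centroidal y-axis using Ī + A·d² with d = x − 38.7065:
  vertical leg: d = -34.7065 mm → contributes +1 161 478 mm⁴
  horizontal leg (remainder): d = 32.7935 mm → contributes +2 458 210 mm⁴
Total I = 3 619 688 mm⁴.
Extreme fibre distance c = 96.2935 mm; S = I/c = 37590.2 mm³.

S_y ≈ 3.759 × 10⁴ mm³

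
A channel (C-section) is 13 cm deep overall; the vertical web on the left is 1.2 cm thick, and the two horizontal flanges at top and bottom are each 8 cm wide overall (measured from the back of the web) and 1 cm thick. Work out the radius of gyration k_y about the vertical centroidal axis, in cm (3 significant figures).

Break the section into simple shapes (no overlaps), measuring from the bottom-left corner of the bounding box.
Web: 1.2 × 13, A = 15.6 cm², x = 0.6 cm, Ī = 1.872 cm⁴.
Top flange (beyond web): 6.8 × 1, A = 6.8 cm², x = 4.6 cm, Ī = 26.203 cm⁴.
Bottom flange (beyond web): 6.8 × 1, A = 6.8 cm², x = 4.6 cm, Ī = 26.203 cm⁴.
Centroid: x̄ = ΣA·x / ΣA = 2.463 cm.
Transfer each piece to the vertical centroidal axis using Ī + A·d² with d = x − 2.463:
  web: d = -1.863 cm → contributes +56.017 cm⁴
  top flange (beyond web): d = 2.137 cm → contributes +57.256 cm⁴
  bottom flange (beyond web): d = 2.137 cm → contributes +57.256 cm⁴
Total I = 170.53 cm⁴.
Radius of gyration: k = √(I/A) = √(170.53 / 29.2) = 2.4166 cm.

k_y ≈ 2.42 cm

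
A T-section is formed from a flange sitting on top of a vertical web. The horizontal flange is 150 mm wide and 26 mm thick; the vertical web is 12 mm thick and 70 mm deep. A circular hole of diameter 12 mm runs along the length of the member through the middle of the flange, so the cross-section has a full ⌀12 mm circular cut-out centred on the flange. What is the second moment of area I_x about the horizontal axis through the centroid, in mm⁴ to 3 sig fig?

Break the section into simple shapes (no overlaps), measuring from the bottom-left corner of the bounding box.
Flange: 150 × 26, A = 3 900 mm², y = 83 mm, Ī = 219 700 mm⁴.
Web: 12 × 70, A = 840 mm², y = 35 mm, Ī = 343 000 mm⁴.
Hole (subtracted): ⌀12, A = 113.1 mm², y = 83 mm, Ī = 1017.9 mm⁴.
Centroid: ȳ = ΣA·y / ΣA = 74.286 mm.
Transfer each piece to the horizontal axis through the centroid using Ī + A·d² with d = y − 74.286:
  flange: d = 8.7143 mm → contributes +515 859 mm⁴
  web: d = -39.286 mm → contributes +1 639 431 mm⁴
  hole: d = 8.7143 mm → contributes −9606.3 mm⁴
Total I = 2 145 683 mm⁴.

I_x ≈ 2.15 × 10⁶ mm⁴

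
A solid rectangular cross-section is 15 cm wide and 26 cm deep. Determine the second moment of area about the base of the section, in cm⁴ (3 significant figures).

The section: 15 × 26, A = 390 cm², y = 13 cm, Ī = 21 970 cm⁴.
Transfer it to the base of the section using Ī + A·d² with d = y − 0:
  the section: d = 13 cm → contributes +87 880 cm⁴
Total I = 87 880 cm⁴.

I_base ≈ 8.79 × 10⁴ cm⁴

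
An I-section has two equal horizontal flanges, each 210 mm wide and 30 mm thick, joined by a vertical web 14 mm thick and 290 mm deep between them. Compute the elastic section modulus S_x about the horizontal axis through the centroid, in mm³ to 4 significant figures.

Treat the section as a set of non-overlapping primitives; coordinates are from the bounding-box lower-left.
Bottom flange: 210 × 30, A = 6 300 mm², y = 15 mm, Ī = 472 500 mm⁴.
Web: 14 × 290, A = 4 060 mm², y = 175 mm, Ī = 28 453 833 mm⁴.
Top flange: 210 × 30, A = 6 300 mm², y = 335 mm, Ī = 472 500 mm⁴.
By symmetry the centroid is at mid-height, ȳ = 175 mm.
Transfer each piece to the horizontal axis through the centroid using Ī + A·d² with d = y − 175:
  bottom flange: d = -160 mm → contributes +161 752 500 mm⁴
  web: d = 0 mm → contributes +28 453 833 mm⁴
  top flange: d = 160 mm → contributes +161 752 500 mm⁴
Total I = 351 958 833 mm⁴.
Extreme fibre distance c = 175 mm; S = I/c = 2 011 193 mm³.

S_x ≈ 2.011 × 10⁶ mm³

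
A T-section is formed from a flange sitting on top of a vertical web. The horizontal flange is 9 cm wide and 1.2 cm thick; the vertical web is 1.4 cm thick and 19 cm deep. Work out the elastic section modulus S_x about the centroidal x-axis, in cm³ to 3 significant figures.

Split into non-overlapping primitives; take the origin at the lower-left of the bounding box.
Flange: 9 × 1.2, A = 10.8 cm², y = 19.6 cm, Ī = 1.296 cm⁴.
Web: 1.4 × 19, A = 26.6 cm², y = 9.5 cm, Ī = 800.22 cm⁴.
Centroid: ȳ = ΣA·y / ΣA = 12.417 cm.
Transfer each piece to the centroidal x-axis using Ī + A·d² with d = y − 12.417:
  flange: d = 7.1834 cm → contributes +558.59 cm⁴
  web: d = -2.9166 cm → contributes +1026.5 cm⁴
Total I = 1585.1 cm⁴.
Extreme fibre distance c = 12.417 cm; S = I/c = 127.66 cm³.

S_x ≈ 128 cm³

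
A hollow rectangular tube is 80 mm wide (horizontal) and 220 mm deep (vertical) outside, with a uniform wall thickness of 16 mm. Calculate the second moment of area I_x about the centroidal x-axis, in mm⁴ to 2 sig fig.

I_x ≈ 4.4 × 10⁷ mm⁴

Break the section into simple shapes (no overlaps), measuring from the bottom-left corner of the bounding box.
Outer rectangle: 80 × 220, A = 17 600 mm², y = 110 mm, Ī = 70 986 667 mm⁴.
Inner void (subtracted): 48 × 188, A = 9 024 mm², y = 110 mm, Ī = 26 578 688 mm⁴.
By symmetry the centroid is at mid-height, ȳ = 110 mm.
All pieces are centred on the centroidal x-axis, so I = ΣĪ (holes subtracted) = 44 407 979 mm⁴.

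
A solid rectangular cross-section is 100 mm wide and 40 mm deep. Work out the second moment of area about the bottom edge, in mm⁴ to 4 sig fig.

The section: 100 × 40, A = 4 000 mm², y = 20 mm, Ī = 533 333 mm⁴.
Transfer it to a horizontal axis along the bottom face using Ī + A·d² with d = y − 0:
  the section: d = 20 mm → contributes +2 133 333 mm⁴
Total I = 2 133 333 mm⁴.

I_base ≈ 2.133 × 10⁶ mm⁴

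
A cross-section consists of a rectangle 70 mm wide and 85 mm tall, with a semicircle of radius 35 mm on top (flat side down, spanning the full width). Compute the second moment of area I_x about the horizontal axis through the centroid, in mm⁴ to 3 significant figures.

Treat the section as a set of non-overlapping primitives; coordinates are from the bounding-box lower-left.
Rectangular body: 70 × 85, A = 5 950 mm², y = 42.5 mm, Ī = 3 582 396 mm⁴.
Semicircular cap: semicircle r = 35, A = 1924.2 mm², y = 99.854 mm, Ī = 164 704 mm⁴.
Centroid: ȳ = ΣA·y / ΣA = 56.516 mm.
Transfer each piece to the horizontal axis through the centroid using Ī + A·d² with d = y − 56.516:
  rectangular body: d = -14.016 mm → contributes +4 751 216 mm⁴
  semicircular cap: d = 43.339 mm → contributes +3 778 874 mm⁴
Total I = 8 530 090 mm⁴.

I_x ≈ 8.53 × 10⁶ mm⁴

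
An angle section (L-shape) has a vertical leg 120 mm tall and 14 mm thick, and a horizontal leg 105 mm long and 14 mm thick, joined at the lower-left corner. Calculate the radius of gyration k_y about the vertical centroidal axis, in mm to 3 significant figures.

Break the section into simple shapes (no overlaps), measuring from the bottom-left corner of the bounding box.
Vertical leg: 14 × 120, A = 1 680 mm², x = 7 mm, Ī = 27 440 mm⁴.
Horizontal leg (remainder): 91 × 14, A = 1 274 mm², x = 59.5 mm, Ī = 879 166 mm⁴.
Centroid: x̄ = ΣA·x / ΣA = 29.642 mm.
Transfer each piece to the vertical centroidal axis using Ī + A·d² with d = x − 29.642:
  vertical leg: d = -22.642 mm → contributes +888 723 mm⁴
  horizontal leg (remainder): d = 29.858 mm → contributes +2 014 924 mm⁴
Total I = 2 903 646 mm⁴.
Radius of gyration: k = √(I/A) = √(2 903 646 / 2 954) = 31.352 mm.

k_y ≈ 31.4 mm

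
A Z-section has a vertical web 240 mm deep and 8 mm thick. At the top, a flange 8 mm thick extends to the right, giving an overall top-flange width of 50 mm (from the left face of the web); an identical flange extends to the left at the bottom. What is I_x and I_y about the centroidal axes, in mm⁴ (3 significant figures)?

I_x ≈ 1.83 × 10⁷ mm⁴, I_y ≈ 5.29 × 10⁵ mm⁴

Break the section into simple shapes (no overlaps), measuring from the bottom-left corner of the bounding box.
Web: 8 × 240, A = 1 920 mm², y = 120 mm, Ī = 9 216 000 mm⁴.
Top flange (beyond web): 42 × 8, A = 336 mm², y = 236 mm, Ī = 1 792 mm⁴.
Bottom flange (beyond web): 42 × 8, A = 336 mm², y = 4 mm, Ī = 1 792 mm⁴.
Centroid: ȳ = ΣA·y / ΣA = 120 mm.
Transfer each piece to the centroidal x-axis using Ī + A·d² with d = y − 120:
  web: d = 0 mm → contributes +9 216 000 mm⁴
  top flange (beyond web): d = 116 mm → contributes +4 523 008 mm⁴
  bottom flange (beyond web): d = -116 mm → contributes +4 523 008 mm⁴
Total I = 18 262 016 mm⁴.
For the y-axis: x̄ = 46 mm.
Repeating about the centroidal y-axis gives I_y = 529 024 mm⁴.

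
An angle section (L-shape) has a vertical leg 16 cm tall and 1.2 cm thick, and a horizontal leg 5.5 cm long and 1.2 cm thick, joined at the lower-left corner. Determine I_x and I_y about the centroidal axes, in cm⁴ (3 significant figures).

I_x ≈ 633 cm⁴, I_y ≈ 41.0 cm⁴

Split into non-overlapping primitives; take the origin at the lower-left of the bounding box.
Vertical leg: 1.2 × 16, A = 19.2 cm², y = 8 cm, Ī = 409.6 cm⁴.
Horizontal leg (remainder): 4.3 × 1.2, A = 5.16 cm², y = 0.6 cm, Ī = 0.6192 cm⁴.
Centroid: ȳ = ΣA·y / ΣA = 6.4325 cm.
Transfer each piece to the centroidal x-axis using Ī + A·d² with d = y − 6.4325:
  vertical leg: d = 1.5675 cm → contributes +456.77 cm⁴
  horizontal leg (remainder): d = -5.8325 cm → contributes +176.15 cm⁴
Total I = 632.93 cm⁴.
For the y-axis: x̄ = 1.1825 cm.
Repeating about the centroidal y-axis gives I_y = 41.011 cm⁴.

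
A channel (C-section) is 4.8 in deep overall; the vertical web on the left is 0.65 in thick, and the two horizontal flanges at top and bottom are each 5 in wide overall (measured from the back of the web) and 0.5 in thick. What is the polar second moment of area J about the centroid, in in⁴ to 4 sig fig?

J ≈ 44.51 in⁴

Break the section into simple shapes (no overlaps), measuring from the bottom-left corner of the bounding box.
Web: 0.65 × 4.8, A = 3.12 in², y = 2.4 in, Ī = 5.9904 in⁴.
Top flange (beyond web): 4.35 × 0.5, A = 2.175 in², y = 4.55 in, Ī = 0.0453125 in⁴.
Bottom flange (beyond web): 4.35 × 0.5, A = 2.175 in², y = 0.25 in, Ī = 0.0453125 in⁴.
By symmetry the centroid is at mid-height, ȳ = 2.4 in.
Transfer each piece to the centroidal x-axis using Ī + A·d² with d = y − 2.4:
  web: d = 0 in → contributes +5.9904 in⁴
  top flange (beyond web): d = 2.15 in → contributes +10.0993 in⁴
  bottom flange (beyond web): d = -2.15 in → contributes +10.0993 in⁴
Total I = 26.1889 in⁴.
For the y-axis: x̄ = 1.78082 in.
Repeating about the centroidal y-axis gives I_y = 18.3247 in⁴.
Polar second moment: J = I_x + I_y = 44.5136 in⁴.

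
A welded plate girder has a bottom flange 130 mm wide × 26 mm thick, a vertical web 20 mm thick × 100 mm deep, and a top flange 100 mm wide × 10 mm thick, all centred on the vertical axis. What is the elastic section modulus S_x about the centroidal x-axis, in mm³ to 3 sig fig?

Decompose the section into non-overlapping parts with the origin at the bottom-left of its bounding rectangle.
Bottom plate: 130 × 26, A = 3 380 mm², y = 13 mm, Ī = 190 407 mm⁴.
Web plate: 20 × 100, A = 2 000 mm², y = 76 mm, Ī = 1 666 667 mm⁴.
Top plate: 100 × 10, A = 1 000 mm², y = 131 mm, Ī = 8333.3 mm⁴.
Centroid: ȳ = ΣA·y / ΣA = 51.245 mm.
Transfer each piece to the centroidal x-axis using Ī + A·d² with d = y − 51.245:
  bottom plate: d = -38.245 mm → contributes +5 134 140 mm⁴
  web plate: d = 24.755 mm → contributes +2 892 335 mm⁴
  top plate: d = 79.755 mm → contributes +6 369 271 mm⁴
Total I = 14 395 745 mm⁴.
Extreme fibre distance c = 84.755 mm; S = I/c = 169 850 mm³.

S_x ≈ 1.70 × 10⁵ mm³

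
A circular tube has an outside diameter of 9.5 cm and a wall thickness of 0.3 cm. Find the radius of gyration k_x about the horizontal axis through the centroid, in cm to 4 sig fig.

k_x ≈ 3.254 cm

Treat the section as a set of non-overlapping primitives; coordinates are from the bounding-box lower-left.
Outer circle: ⌀9.5, A = 70.8822 cm², y = 4.75 cm, Ī = 399.82 cm⁴.
Bore (subtracted): ⌀8.9, A = 62.2114 cm², y = 4.75 cm, Ī = 307.985 cm⁴.
By symmetry the centroid is at mid-height, ȳ = 4.75 cm.
All pieces are centred on the horizontal axis through the centroid, so I = ΣĪ (holes subtracted) = 91.8346 cm⁴.
Radius of gyration: k = √(I/A) = √(91.8346 / 8.6708) = 3.25442 cm.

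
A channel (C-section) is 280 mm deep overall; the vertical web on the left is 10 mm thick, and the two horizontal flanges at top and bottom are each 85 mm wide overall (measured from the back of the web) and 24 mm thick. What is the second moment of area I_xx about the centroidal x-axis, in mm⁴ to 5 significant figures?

I_xx ≈ 7.7449 × 10⁷ mm⁴

Decompose the section into non-overlapping parts with the origin at the bottom-left of its bounding rectangle.
Web: 10 × 280, A = 2 800 mm², y = 140 mm, Ī = 18 293 333 mm⁴.
Top flange (beyond web): 75 × 24, A = 1 800 mm², y = 268 mm, Ī = 86 400 mm⁴.
Bottom flange (beyond web): 75 × 24, A = 1 800 mm², y = 12 mm, Ī = 86 400 mm⁴.
By symmetry the centroid is at mid-height, ȳ = 140 mm.
Transfer each piece to the centroidal x-axis using Ī + A·d² with d = y − 140:
  web: d = 0 mm → contributes +18 293 333 mm⁴
  top flange (beyond web): d = 128 mm → contributes +29 577 600 mm⁴
  bottom flange (beyond web): d = -128 mm → contributes +29 577 600 mm⁴
Total I = 77 448 533 mm⁴.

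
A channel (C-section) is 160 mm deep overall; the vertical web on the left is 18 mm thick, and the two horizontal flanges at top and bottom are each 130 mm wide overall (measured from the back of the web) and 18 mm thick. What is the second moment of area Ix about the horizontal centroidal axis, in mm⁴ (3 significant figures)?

Break the section into simple shapes (no overlaps), measuring from the bottom-left corner of the bounding box.
Web: 18 × 160, A = 2 880 mm², y = 80 mm, Ī = 6 144 000 mm⁴.
Top flange (beyond web): 112 × 18, A = 2 016 mm², y = 151 mm, Ī = 54 432 mm⁴.
Bottom flange (beyond web): 112 × 18, A = 2 016 mm², y = 9 mm, Ī = 54 432 mm⁴.
By symmetry the centroid is at mid-height, ȳ = 80 mm.
Transfer each piece to the horizontal centroidal axis using Ī + A·d² with d = y − 80:
  web: d = 0 mm → contributes +6 144 000 mm⁴
  top flange (beyond web): d = 71 mm → contributes +10 217 088 mm⁴
  bottom flange (beyond web): d = -71 mm → contributes +10 217 088 mm⁴
Total I = 26 578 176 mm⁴.

Ix ≈ 2.66 × 10⁷ mm⁴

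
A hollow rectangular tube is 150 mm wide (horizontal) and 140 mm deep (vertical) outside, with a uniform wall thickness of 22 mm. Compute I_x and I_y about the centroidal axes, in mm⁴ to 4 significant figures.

Decompose the section into non-overlapping parts with the origin at the bottom-left of its bounding rectangle.
Outer rectangle: 150 × 140, A = 21 000 mm², y = 70 mm, Ī = 34 300 000 mm⁴.
Inner void (subtracted): 106 × 96, A = 10 176 mm², y = 70 mm, Ī = 7 815 168 mm⁴.
By symmetry the centroid is at mid-height, ȳ = 70 mm.
All pieces are centred on the centroidal x-axis, so I = ΣĪ (holes subtracted) = 26 484 832 mm⁴.
Repeating about the centroidal y-axis gives I_y = 29 846 872 mm⁴.

I_x ≈ 2.648 × 10⁷ mm⁴, I_y ≈ 2.985 × 10⁷ mm⁴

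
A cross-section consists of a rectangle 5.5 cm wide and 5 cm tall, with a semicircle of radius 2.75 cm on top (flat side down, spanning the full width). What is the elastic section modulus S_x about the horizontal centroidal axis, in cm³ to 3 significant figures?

Break the section into simple shapes (no overlaps), measuring from the bottom-left corner of the bounding box.
Rectangular body: 5.5 × 5, A = 27.5 cm², y = 2.5 cm, Ī = 57.292 cm⁴.
Semicircular cap: semicircle r = 2.75, A = 11.879 cm², y = 6.1671 cm, Ī = 6.2772 cm⁴.
Centroid: ȳ = ΣA·y / ΣA = 3.6062 cm.
Transfer each piece to the horizontal centroidal axis using Ī + A·d² with d = y − 3.6062:
  rectangular body: d = -1.1062 cm → contributes +90.945 cm⁴
  semicircular cap: d = 2.5609 cm → contributes +84.183 cm⁴
Total I = 175.13 cm⁴.
Extreme fibre distance c = 4.1438 cm; S = I/c = 42.263 cm³.

S_x ≈ 42.3 cm³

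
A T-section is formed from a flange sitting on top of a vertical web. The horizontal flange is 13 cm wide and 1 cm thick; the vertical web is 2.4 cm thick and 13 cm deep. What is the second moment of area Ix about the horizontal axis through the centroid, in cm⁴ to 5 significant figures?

Ix ≈ 890.13 cm⁴

Break the section into simple shapes (no overlaps), measuring from the bottom-left corner of the bounding box.
Flange: 13 × 1, A = 13 cm², y = 13.5 cm, Ī = 1.083333 cm⁴.
Web: 2.4 × 13, A = 31.2 cm², y = 6.5 cm, Ī = 439.4 cm⁴.
Centroid: ȳ = ΣA·y / ΣA = 8.558824 cm.
Transfer each piece to the horizontal axis through the centroid using Ī + A·d² with d = y − 8.558824:
  flange: d = 4.941176 cm → contributes +318.4813 cm⁴
  web: d = -2.058824 cm → contributes +571.6491 cm⁴
Total I = 890.1304 cm⁴.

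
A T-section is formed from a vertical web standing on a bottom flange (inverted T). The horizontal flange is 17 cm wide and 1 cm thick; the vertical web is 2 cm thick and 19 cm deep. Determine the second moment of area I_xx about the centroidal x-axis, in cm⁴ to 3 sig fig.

I_xx ≈ 2320 cm⁴

Break the section into simple shapes (no overlaps), measuring from the bottom-left corner of the bounding box.
Flange: 17 × 1, A = 17 cm², y = 0.5 cm, Ī = 1.4167 cm⁴.
Web: 2 × 19, A = 38 cm², y = 10.5 cm, Ī = 1143.2 cm⁴.
Centroid: ȳ = ΣA·y / ΣA = 7.4091 cm.
Transfer each piece to the centroidal x-axis using Ī + A·d² with d = y − 7.4091:
  flange: d = -6.9091 cm → contributes +812.92 cm⁴
  web: d = 3.0909 cm → contributes +1506.2 cm⁴
Total I = 2319.1 cm⁴.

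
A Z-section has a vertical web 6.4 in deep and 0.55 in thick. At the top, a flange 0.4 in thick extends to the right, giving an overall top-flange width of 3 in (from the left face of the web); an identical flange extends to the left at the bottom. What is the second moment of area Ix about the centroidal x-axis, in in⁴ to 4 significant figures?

Ix ≈ 29.68 in⁴

Treat the section as a set of non-overlapping primitives; coordinates are from the bounding-box lower-left.
Web: 0.55 × 6.4, A = 3.52 in², y = 3.2 in, Ī = 12.0149 in⁴.
Top flange (beyond web): 2.45 × 0.4, A = 0.98 in², y = 6.2 in, Ī = 0.0130667 in⁴.
Bottom flange (beyond web): 2.45 × 0.4, A = 0.98 in², y = 0.2 in, Ī = 0.0130667 in⁴.
Centroid: ȳ = ΣA·y / ΣA = 3.2 in.
Transfer each piece to the centroidal x-axis using Ī + A·d² with d = y − 3.2:
  web: d = 0 in → contributes +12.0149 in⁴
  top flange (beyond web): d = 3 in → contributes +8.83307 in⁴
  bottom flange (beyond web): d = -3 in → contributes +8.83307 in⁴
Total I = 29.6811 in⁴.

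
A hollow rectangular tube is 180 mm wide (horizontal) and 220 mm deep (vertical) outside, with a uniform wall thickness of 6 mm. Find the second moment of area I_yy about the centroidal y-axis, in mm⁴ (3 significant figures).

Treat the section as a set of non-overlapping primitives; coordinates are from the bounding-box lower-left.
Outer rectangle: 180 × 220, A = 39 600 mm², x = 90 mm, Ī = 106 920 000 mm⁴.
Inner void (subtracted): 168 × 208, A = 34 944 mm², x = 90 mm, Ī = 82 188 288 mm⁴.
By symmetry the centroid is at mid-width, x̄ = 90 mm.
All pieces are centred on the centroidal y-axis, so I = ΣĪ (holes subtracted) = 24 731 712 mm⁴.

I_yy ≈ 2.47 × 10⁷ mm⁴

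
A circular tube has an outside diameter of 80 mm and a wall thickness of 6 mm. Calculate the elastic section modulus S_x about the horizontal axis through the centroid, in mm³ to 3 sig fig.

Break the section into simple shapes (no overlaps), measuring from the bottom-left corner of the bounding box.
Outer circle: ⌀80, A = 5026.5 mm², y = 40 mm, Ī = 2 010 619 mm⁴.
Bore (subtracted): ⌀68, A = 3631.7 mm², y = 40 mm, Ī = 1 049 556 mm⁴.
By symmetry the centroid is at mid-height, ȳ = 40 mm.
All pieces are centred on the horizontal axis through the centroid, so I = ΣĪ (holes subtracted) = 961 063 mm⁴.
Extreme fibre distance c = 40 mm; S = I/c = 24 027 mm³.

S_x ≈ 2.40 × 10⁴ mm³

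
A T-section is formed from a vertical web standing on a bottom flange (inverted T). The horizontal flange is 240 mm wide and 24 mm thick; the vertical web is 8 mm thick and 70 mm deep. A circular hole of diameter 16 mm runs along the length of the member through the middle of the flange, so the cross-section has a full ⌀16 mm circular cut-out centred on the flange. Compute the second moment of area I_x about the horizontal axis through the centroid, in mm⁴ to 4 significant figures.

Split into non-overlapping primitives; take the origin at the lower-left of the bounding box.
Flange: 240 × 24, A = 5 760 mm², y = 12 mm, Ī = 276 480 mm⁴.
Web: 8 × 70, A = 560 mm², y = 59 mm, Ī = 228 667 mm⁴.
Hole (subtracted): ⌀16, A = 201.062 mm², y = 12 mm, Ī = 3216.99 mm⁴.
Centroid: ȳ = ΣA·y / ΣA = 16.3014 mm.
Transfer each piece to the horizontal axis through the centroid using Ī + A·d² with d = y − 16.3014:
  flange: d = -4.3014 mm → contributes +383 052 mm⁴
  web: d = 42.6986 mm → contributes +1 249 642 mm⁴
  hole: d = -4.3014 mm → contributes −6937.05 mm⁴
Total I = 1 625 757 mm⁴.

I_x ≈ 1.626 × 10⁶ mm⁴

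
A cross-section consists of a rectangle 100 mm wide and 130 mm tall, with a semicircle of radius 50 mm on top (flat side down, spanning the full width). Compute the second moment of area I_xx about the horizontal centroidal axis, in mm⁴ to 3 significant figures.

I_xx ≈ 4.14 × 10⁷ mm⁴

Treat the section as a set of non-overlapping primitives; coordinates are from the bounding-box lower-left.
Rectangular body: 100 × 130, A = 13 000 mm², y = 65 mm, Ī = 18 308 333 mm⁴.
Semicircular cap: semicircle r = 50, A = 3 927 mm², y = 151.22 mm, Ī = 685 981 mm⁴.
Centroid: ȳ = ΣA·y / ΣA = 85.003 mm.
Transfer each piece to the horizontal centroidal axis using Ī + A·d² with d = y − 85.003:
  rectangular body: d = -20.003 mm → contributes +23 509 806 mm⁴
  semicircular cap: d = 66.218 mm → contributes +17 905 053 mm⁴
Total I = 41 414 859 mm⁴.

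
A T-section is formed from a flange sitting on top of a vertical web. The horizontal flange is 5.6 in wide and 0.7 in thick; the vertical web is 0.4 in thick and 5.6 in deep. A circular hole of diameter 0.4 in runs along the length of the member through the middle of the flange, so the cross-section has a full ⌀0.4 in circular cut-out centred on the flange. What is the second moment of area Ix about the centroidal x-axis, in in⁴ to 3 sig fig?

Split into non-overlapping primitives; take the origin at the lower-left of the bounding box.
Flange: 5.6 × 0.7, A = 3.92 in², y = 5.95 in, Ī = 0.16007 in⁴.
Web: 0.4 × 5.6, A = 2.24 in², y = 2.8 in, Ī = 5.8539 in⁴.
Hole (subtracted): ⌀0.4, A = 0.12566 in², y = 5.95 in, Ī = 0.0012566 in⁴.
Centroid: ȳ = ΣA·y / ΣA = 4.7807 in.
Transfer each piece to the centroidal x-axis using Ī + A·d² with d = y − 4.7807:
  flange: d = 1.1693 in → contributes +5.5198 in⁴
  web: d = -1.9807 in → contributes +14.642 in⁴
  hole: d = 1.1693 in → contributes −0.17307 in⁴
Total I = 19.988 in⁴.

Ix ≈ 20.0 in⁴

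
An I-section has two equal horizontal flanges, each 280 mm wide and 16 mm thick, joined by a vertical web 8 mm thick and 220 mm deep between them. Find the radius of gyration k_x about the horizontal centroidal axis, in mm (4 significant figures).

Split into non-overlapping primitives; take the origin at the lower-left of the bounding box.
Bottom flange: 280 × 16, A = 4 480 mm², y = 8 mm, Ī = 95573.3 mm⁴.
Web: 8 × 220, A = 1 760 mm², y = 126 mm, Ī = 7 098 667 mm⁴.
Top flange: 280 × 16, A = 4 480 mm², y = 244 mm, Ī = 95573.3 mm⁴.
By symmetry the centroid is at mid-height, ȳ = 126 mm.
Transfer each piece to the horizontal centroidal axis using Ī + A·d² with d = y − 126:
  bottom flange: d = -118 mm → contributes +62 475 093 mm⁴
  web: d = 0 mm → contributes +7 098 667 mm⁴
  top flange: d = 118 mm → contributes +62 475 093 mm⁴
Total I = 132 048 853 mm⁴.
Radius of gyration: k = √(I/A) = √(132 048 853 / 10 720) = 110.986 mm.

k_x ≈ 111.0 mm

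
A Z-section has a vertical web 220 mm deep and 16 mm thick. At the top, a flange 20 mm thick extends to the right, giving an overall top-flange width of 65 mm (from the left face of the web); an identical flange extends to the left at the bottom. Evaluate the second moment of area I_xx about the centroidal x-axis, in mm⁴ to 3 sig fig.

I_xx ≈ 3.39 × 10⁷ mm⁴

Treat the section as a set of non-overlapping primitives; coordinates are from the bounding-box lower-left.
Web: 16 × 220, A = 3 520 mm², y = 110 mm, Ī = 14 197 333 mm⁴.
Top flange (beyond web): 49 × 20, A = 980 mm², y = 210 mm, Ī = 32 667 mm⁴.
Bottom flange (beyond web): 49 × 20, A = 980 mm², y = 10 mm, Ī = 32 667 mm⁴.
Centroid: ȳ = ΣA·y / ΣA = 110 mm.
Transfer each piece to the centroidal x-axis using Ī + A·d² with d = y − 110:
  web: d = 0 mm → contributes +14 197 333 mm⁴
  top flange (beyond web): d = 100 mm → contributes +9 832 667 mm⁴
  bottom flange (beyond web): d = -100 mm → contributes +9 832 667 mm⁴
Total I = 33 862 667 mm⁴.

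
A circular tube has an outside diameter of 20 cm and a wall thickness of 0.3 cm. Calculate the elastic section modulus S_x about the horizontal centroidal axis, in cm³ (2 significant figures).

S_x ≈ 90 cm³

Decompose the section into non-overlapping parts with the origin at the bottom-left of its bounding rectangle.
Outer circle: ⌀20, A = 314.2 cm², y = 10 cm, Ī = 7 854 cm⁴.
Bore (subtracted): ⌀19.4, A = 295.6 cm², y = 10 cm, Ī = 6 953 cm⁴.
By symmetry the centroid is at mid-height, ȳ = 10 cm.
All pieces are centred on the horizontal centroidal axis, so I = ΣĪ (holes subtracted) = 900.9 cm⁴.
Extreme fibre distance c = 10 cm; S = I/c = 90.09 cm³.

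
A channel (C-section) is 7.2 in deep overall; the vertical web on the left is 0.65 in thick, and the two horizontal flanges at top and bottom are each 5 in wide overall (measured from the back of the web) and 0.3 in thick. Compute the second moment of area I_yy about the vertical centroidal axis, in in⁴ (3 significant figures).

I_yy ≈ 14.8 in⁴

Break the section into simple shapes (no overlaps), measuring from the bottom-left corner of the bounding box.
Web: 0.65 × 7.2, A = 4.68 in², x = 0.325 in, Ī = 0.16478 in⁴.
Top flange (beyond web): 4.35 × 0.3, A = 1.305 in², x = 2.825 in, Ī = 2.0578 in⁴.
Bottom flange (beyond web): 4.35 × 0.3, A = 1.305 in², x = 2.825 in, Ī = 2.0578 in⁴.
Centroid: x̄ = ΣA·x / ΣA = 1.2201 in.
Transfer each piece to the vertical centroidal axis using Ī + A·d² with d = x − 1.2201:
  web: d = -0.89506 in → contributes +3.9141 in⁴
  top flange (beyond web): d = 1.6049 in → contributes +5.4193 in⁴
  bottom flange (beyond web): d = 1.6049 in → contributes +5.4193 in⁴
Total I = 14.753 in⁴.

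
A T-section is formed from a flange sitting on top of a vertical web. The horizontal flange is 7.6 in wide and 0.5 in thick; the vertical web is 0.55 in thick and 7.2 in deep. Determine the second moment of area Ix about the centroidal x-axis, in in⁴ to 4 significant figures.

Ix ≈ 45.93 in⁴

Treat the section as a set of non-overlapping primitives; coordinates are from the bounding-box lower-left.
Flange: 7.6 × 0.5, A = 3.8 in², y = 7.45 in, Ī = 0.0791667 in⁴.
Web: 0.55 × 7.2, A = 3.96 in², y = 3.6 in, Ī = 17.1072 in⁴.
Centroid: ȳ = ΣA·y / ΣA = 5.48531 in.
Transfer each piece to the centroidal x-axis using Ī + A·d² with d = y − 5.48531:
  flange: d = 1.96469 in → contributes +14.7472 in⁴
  web: d = -1.88531 in → contributes +31.1826 in⁴
Total I = 45.9298 in⁴.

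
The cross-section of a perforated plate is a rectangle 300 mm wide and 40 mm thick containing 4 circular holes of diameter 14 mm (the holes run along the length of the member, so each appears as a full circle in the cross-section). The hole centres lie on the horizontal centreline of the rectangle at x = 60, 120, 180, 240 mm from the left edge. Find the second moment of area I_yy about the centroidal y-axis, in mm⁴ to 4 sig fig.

I_yy ≈ 8.722 × 10⁷ mm⁴

Decompose the section into non-overlapping parts with the origin at the bottom-left of its bounding rectangle.
Plate: 300 × 40, A = 12 000 mm², x = 150 mm, Ī = 90 000 000 mm⁴.
Hole 1 (subtracted): ⌀14, A = 153.938 mm², x = 60 mm, Ī = 1885.74 mm⁴.
Hole 2 (subtracted): ⌀14, A = 153.938 mm², x = 120 mm, Ī = 1885.74 mm⁴.
Hole 3 (subtracted): ⌀14, A = 153.938 mm², x = 180 mm, Ī = 1885.74 mm⁴.
Hole 4 (subtracted): ⌀14, A = 153.938 mm², x = 240 mm, Ī = 1885.74 mm⁴.
By symmetry the centroid is at mid-width, x̄ = 150 mm.
Transfer each piece to the centroidal y-axis using Ī + A·d² with d = x − 150:
  plate: d = 0 mm → contributes +90 000 000 mm⁴
  hole 1: d = -90 mm → contributes −1 248 784 mm⁴
  hole 2: d = -30 mm → contributes −140 430 mm⁴
  hole 3: d = 30 mm → contributes −140 430 mm⁴
  hole 4: d = 90 mm → contributes −1 248 784 mm⁴
Total I = 87 221 572 mm⁴.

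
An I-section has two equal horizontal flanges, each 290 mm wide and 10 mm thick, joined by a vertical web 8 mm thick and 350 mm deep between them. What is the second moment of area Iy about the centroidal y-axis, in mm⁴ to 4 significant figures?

Decompose the section into non-overlapping parts with the origin at the bottom-left of its bounding rectangle.
Bottom flange: 290 × 10, A = 2 900 mm², x = 145 mm, Ī = 20 324 167 mm⁴.
Web: 8 × 350, A = 2 800 mm², x = 145 mm, Ī = 14933.3 mm⁴.
Top flange: 290 × 10, A = 2 900 mm², x = 145 mm, Ī = 20 324 167 mm⁴.
By symmetry the centroid is at mid-width, x̄ = 145 mm.
All pieces are centred on the centroidal y-axis, so I = ΣĪ = 40 663 267 mm⁴.

Iy ≈ 4.066 × 10⁷ mm⁴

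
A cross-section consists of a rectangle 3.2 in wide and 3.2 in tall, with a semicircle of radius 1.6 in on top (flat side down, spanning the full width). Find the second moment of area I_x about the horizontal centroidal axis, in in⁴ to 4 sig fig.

I_x ≈ 24.45 in⁴

Decompose the section into non-overlapping parts with the origin at the bottom-left of its bounding rectangle.
Rectangular body: 3.2 × 3.2, A = 10.24 in², y = 1.6 in, Ī = 8.73813 in⁴.
Semicircular cap: semicircle r = 1.6, A = 4.02124 in², y = 3.87906 in, Ī = 0.719303 in⁴.
Centroid: ȳ = ΣA·y / ΣA = 2.24263 in.
Transfer each piece to the horizontal centroidal axis using Ī + A·d² with d = y − 2.24263:
  rectangular body: d = -0.642626 in → contributes +12.9669 in⁴
  semicircular cap: d = 1.63643 in → contributes +11.4879 in⁴
Total I = 24.4548 in⁴.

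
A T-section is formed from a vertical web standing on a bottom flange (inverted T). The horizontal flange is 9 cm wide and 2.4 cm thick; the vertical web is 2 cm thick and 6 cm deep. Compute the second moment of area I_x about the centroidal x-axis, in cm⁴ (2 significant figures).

I_x ≈ 180 cm⁴

Treat the section as a set of non-overlapping primitives; coordinates are from the bounding-box lower-left.
Flange: 9 × 2.4, A = 21.6 cm², y = 1.2 cm, Ī = 10.37 cm⁴.
Web: 2 × 6, A = 12 cm², y = 5.4 cm, Ī = 36 cm⁴.
Centroid: ȳ = ΣA·y / ΣA = 2.7 cm.
Transfer each piece to the centroidal x-axis using Ī + A·d² with d = y − 2.7:
  flange: d = -1.5 cm → contributes +58.97 cm⁴
  web: d = 2.7 cm → contributes +123.5 cm⁴
Total I = 182.4 cm⁴.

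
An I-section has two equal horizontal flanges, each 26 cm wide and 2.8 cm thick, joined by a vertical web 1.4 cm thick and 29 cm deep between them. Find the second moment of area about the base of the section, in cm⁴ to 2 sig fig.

Break the section into simple shapes (no overlaps), measuring from the bottom-left corner of the bounding box.
Bottom flange: 26 × 2.8, A = 72.8 cm², y = 1.4 cm, Ī = 47.56 cm⁴.
Web: 1.4 × 29, A = 40.6 cm², y = 17.3 cm, Ī = 2 845 cm⁴.
Top flange: 26 × 2.8, A = 72.8 cm², y = 33.2 cm, Ī = 47.56 cm⁴.
Transfer each piece to the base of the section using Ī + A·d² with d = y − 0:
  bottom flange: d = 1.4 cm → contributes +190.3 cm⁴
  web: d = 17.3 cm → contributes +14 997 cm⁴
  top flange: d = 33.2 cm → contributes +80 291 cm⁴
Total I = 95 477 cm⁴.

I_base ≈ 9.5 × 10⁴ cm⁴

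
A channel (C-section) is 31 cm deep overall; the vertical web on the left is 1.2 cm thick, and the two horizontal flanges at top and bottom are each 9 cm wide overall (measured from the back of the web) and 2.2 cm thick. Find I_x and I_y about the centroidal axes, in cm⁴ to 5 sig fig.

Decompose the section into non-overlapping parts with the origin at the bottom-left of its bounding rectangle.
Web: 1.2 × 31, A = 37.2 cm², y = 15.5 cm, Ī = 2979.1 cm⁴.
Top flange (beyond web): 7.8 × 2.2, A = 17.16 cm², y = 29.9 cm, Ī = 6.9212 cm⁴.
Bottom flange (beyond web): 7.8 × 2.2, A = 17.16 cm², y = 1.1 cm, Ī = 6.9212 cm⁴.
By symmetry the centroid is at mid-height, ȳ = 15.5 cm.
Transfer each piece to the centroidal x-axis using Ī + A·d² with d = y − 15.5:
  web: d = 0 cm → contributes +2979.1 cm⁴
  top flange (beyond web): d = 14.4 cm → contributes +3565.219 cm⁴
  bottom flange (beyond web): d = -14.4 cm → contributes +3565.219 cm⁴
Total I = 10109.54 cm⁴.
For the y-axis: x̄ = 2.759396 cm.
Repeating about the centroidal y-axis gives I_y = 539.9493 cm⁴.

I_x ≈ 1.0110 × 10⁴ cm⁴, I_y ≈ 539.95 cm⁴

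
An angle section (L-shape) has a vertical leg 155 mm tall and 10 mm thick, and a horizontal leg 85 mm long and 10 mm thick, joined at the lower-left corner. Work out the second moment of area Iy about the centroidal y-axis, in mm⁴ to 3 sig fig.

Treat the section as a set of non-overlapping primitives; coordinates are from the bounding-box lower-left.
Vertical leg: 10 × 155, A = 1 550 mm², x = 5 mm, Ī = 12 917 mm⁴.
Horizontal leg (remainder): 75 × 10, A = 750 mm², x = 47.5 mm, Ī = 351 563 mm⁴.
Centroid: x̄ = ΣA·x / ΣA = 18.859 mm.
Transfer each piece to the centroidal y-axis using Ī + A·d² with d = x − 18.859:
  vertical leg: d = -13.859 mm → contributes +310 615 mm⁴
  horizontal leg (remainder): d = 28.641 mm → contributes +966 806 mm⁴
Total I = 1 277 421 mm⁴.

Iy ≈ 1.28 × 10⁶ mm⁴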